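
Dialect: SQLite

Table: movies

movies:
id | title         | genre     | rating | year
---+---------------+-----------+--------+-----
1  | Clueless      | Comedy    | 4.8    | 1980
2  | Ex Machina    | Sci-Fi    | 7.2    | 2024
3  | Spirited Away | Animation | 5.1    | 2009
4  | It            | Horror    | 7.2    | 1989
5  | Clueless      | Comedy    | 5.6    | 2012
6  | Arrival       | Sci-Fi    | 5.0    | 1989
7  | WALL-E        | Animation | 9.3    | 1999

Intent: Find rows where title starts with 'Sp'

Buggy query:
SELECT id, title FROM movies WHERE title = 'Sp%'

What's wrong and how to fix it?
Bug: Wildcards only work with LIKE; '=' treats '%' as a literal character

Fix: Use LIKE for wildcard pattern matching

Corrected query:
SELECT id, title FROM movies WHERE title LIKE 'Sp%'

Result:
id | title        
---+--------------
3  | Spirited Away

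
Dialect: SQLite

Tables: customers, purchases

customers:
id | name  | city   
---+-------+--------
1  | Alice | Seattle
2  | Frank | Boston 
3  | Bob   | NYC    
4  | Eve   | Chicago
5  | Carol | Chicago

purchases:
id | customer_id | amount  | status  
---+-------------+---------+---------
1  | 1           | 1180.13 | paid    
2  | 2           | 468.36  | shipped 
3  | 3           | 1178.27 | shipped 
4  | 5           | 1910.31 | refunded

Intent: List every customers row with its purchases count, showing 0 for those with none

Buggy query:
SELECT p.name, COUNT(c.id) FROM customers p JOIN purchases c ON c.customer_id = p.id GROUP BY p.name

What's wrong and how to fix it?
Bug: INNER JOIN drops customers rows that have no matching purchases rows

Fix: Switch to LEFT JOIN to retain unmatched parent rows

Corrected query:
SELECT p.name, COUNT(c.id) FROM customers p LEFT JOIN purchases c ON c.customer_id = p.id GROUP BY p.name

Result:
name  | COUNT(c.id)
------+------------
Alice | 1          
Bob   | 1          
Carol | 1          
Eve   | 0          
Frank | 1          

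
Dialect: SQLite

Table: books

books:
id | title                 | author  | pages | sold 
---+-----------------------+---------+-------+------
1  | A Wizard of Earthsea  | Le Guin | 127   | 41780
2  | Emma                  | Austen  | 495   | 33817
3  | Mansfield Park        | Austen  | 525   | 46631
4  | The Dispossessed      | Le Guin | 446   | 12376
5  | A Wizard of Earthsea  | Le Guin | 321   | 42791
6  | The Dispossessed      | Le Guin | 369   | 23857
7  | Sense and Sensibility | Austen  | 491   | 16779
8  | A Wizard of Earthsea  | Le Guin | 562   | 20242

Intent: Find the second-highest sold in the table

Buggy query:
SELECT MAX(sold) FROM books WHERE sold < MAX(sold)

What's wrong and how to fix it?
Bug: The inner MAX is an aggregate inside WHERE, which is not allowed

Fix: Put the inner MAX in a scalar subquery

Corrected query:
SELECT MAX(sold) FROM books WHERE sold < (SELECT MAX(sold) FROM books)

Result:
MAX(sold)
---------
42791    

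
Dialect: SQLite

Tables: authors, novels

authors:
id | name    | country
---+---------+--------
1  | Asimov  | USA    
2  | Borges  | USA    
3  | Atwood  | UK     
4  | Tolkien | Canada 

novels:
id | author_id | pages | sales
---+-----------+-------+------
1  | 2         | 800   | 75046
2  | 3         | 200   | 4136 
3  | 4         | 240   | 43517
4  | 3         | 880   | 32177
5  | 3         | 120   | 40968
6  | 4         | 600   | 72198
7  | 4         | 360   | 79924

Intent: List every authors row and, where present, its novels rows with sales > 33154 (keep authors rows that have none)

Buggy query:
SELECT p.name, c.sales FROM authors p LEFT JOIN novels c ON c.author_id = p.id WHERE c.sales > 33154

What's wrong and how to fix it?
Bug: A WHERE condition on the right-hand table after LEFT JOIN drops unmatched parents

Fix: Put 'c.sales > 33154' in the JOIN's ON clause instead of WHERE

Corrected query:
SELECT p.name, c.sales FROM authors p LEFT JOIN novels c ON c.author_id = p.id AND c.sales > 33154

Result:
name    | sales
--------+------
Asimov  | NULL 
Borges  | 75046
Atwood  | 40968
Tolkien | 43517
Tolkien | 72198
Tolkien | 79924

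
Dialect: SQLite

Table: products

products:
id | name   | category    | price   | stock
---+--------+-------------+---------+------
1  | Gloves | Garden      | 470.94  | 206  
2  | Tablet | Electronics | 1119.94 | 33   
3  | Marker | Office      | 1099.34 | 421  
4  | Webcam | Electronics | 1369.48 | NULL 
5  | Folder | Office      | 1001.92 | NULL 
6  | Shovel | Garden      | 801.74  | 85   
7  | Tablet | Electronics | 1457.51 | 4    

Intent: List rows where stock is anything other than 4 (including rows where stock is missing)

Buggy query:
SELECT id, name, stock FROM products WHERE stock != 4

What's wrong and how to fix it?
Bug: 'stock != 4' is unknown when stock is NULL, so NULL rows are silently excluded

Fix: Add an explicit OR stock IS NULL to include the missing-value rows

Corrected query:
SELECT id, name, stock FROM products WHERE stock != 4 OR stock IS NULL

Result:
id | name   | stock
---+--------+------
1  | Gloves | 206  
2  | Tablet | 33   
3  | Marker | 421  
4  | Webcam | NULL 
5  | Folder | NULL 
6  | Shovel | 85   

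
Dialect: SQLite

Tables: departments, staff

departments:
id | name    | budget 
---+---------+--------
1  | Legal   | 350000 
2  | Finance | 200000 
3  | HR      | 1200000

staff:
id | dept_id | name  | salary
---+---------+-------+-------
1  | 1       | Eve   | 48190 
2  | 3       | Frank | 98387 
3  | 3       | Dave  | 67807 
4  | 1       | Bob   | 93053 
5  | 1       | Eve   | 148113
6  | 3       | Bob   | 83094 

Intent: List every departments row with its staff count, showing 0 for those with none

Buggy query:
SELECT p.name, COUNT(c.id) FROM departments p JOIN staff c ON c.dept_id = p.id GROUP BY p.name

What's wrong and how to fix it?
Bug: INNER JOIN drops departments rows that have no matching staff rows

Fix: Use LEFT JOIN so parents without children still appear (COUNT(c.id) gives 0)

Corrected query:
SELECT p.name, COUNT(c.id) FROM departments p LEFT JOIN staff c ON c.dept_id = p.id GROUP BY p.name

Result:
name    | COUNT(c.id)
--------+------------
Finance | 0          
HR      | 3          
Legal   | 3          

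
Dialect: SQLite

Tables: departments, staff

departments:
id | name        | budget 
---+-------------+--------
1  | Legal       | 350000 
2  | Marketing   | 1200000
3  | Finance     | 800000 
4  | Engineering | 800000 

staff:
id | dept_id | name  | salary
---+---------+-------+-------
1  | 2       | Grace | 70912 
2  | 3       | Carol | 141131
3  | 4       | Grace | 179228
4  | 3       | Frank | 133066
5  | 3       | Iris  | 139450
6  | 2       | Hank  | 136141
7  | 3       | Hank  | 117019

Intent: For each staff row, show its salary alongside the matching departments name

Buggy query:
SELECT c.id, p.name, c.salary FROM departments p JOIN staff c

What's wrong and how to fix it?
Bug: JOIN with no ON clause produces a cartesian product; every staff row pairs with every departments row

Fix: Add ON c.dept_id = p.id to the JOIN

Corrected query:
SELECT c.id, p.name, c.salary FROM departments p JOIN staff c ON c.dept_id = p.id

Result:
id | name        | salary
---+-------------+-------
1  | Marketing   | 70912 
2  | Finance     | 141131
3  | Engineering | 179228
4  | Finance     | 133066
5  | Finance     | 139450
6  | Marketing   | 136141
7  | Finance     | 117019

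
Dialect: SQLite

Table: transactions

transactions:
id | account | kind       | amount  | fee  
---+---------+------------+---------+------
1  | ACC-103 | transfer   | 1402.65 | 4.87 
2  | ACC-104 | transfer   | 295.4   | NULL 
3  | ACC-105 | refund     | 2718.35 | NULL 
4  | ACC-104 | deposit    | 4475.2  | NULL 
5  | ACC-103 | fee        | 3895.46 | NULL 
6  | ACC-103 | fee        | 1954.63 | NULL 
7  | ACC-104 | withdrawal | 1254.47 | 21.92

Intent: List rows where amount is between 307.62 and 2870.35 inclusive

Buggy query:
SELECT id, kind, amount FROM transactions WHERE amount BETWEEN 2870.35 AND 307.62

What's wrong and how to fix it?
Bug: BETWEEN expects the lower bound first; with 2870.35 AND 307.62 the range is empty

Fix: Swap the bounds so the smaller value comes first

Corrected query:
SELECT id, kind, amount FROM transactions WHERE amount BETWEEN 307.62 AND 2870.35

Result:
id | kind       | amount 
---+------------+--------
1  | transfer   | 1402.65
3  | refund     | 2718.35
6  | fee        | 1954.63
7  | withdrawal | 1254.47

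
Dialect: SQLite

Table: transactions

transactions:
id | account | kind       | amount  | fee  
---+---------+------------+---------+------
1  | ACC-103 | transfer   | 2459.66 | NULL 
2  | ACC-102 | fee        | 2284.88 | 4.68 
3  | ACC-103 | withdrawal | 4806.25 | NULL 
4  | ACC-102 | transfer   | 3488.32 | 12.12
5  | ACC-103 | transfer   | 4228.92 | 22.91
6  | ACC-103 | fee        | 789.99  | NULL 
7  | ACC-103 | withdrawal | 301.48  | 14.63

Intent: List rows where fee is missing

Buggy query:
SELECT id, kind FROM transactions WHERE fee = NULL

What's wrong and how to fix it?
Bug: Comparing to NULL with '=' never matches; NULL = NULL is unknown, not true

Fix: Replace '= NULL' with 'IS NULL'

Corrected query:
SELECT id, kind FROM transactions WHERE fee IS NULL

Result:
id | kind      
---+-----------
1  | transfer  
3  | withdrawal
6  | fee       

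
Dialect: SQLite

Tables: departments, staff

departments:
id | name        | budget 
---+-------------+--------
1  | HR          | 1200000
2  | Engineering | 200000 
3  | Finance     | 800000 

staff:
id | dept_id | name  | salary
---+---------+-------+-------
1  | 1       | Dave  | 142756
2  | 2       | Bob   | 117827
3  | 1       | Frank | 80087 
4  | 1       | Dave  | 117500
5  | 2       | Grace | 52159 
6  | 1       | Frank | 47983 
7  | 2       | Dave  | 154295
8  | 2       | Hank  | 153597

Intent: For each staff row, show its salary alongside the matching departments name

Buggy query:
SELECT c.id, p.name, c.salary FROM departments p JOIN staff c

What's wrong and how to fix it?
Bug: Missing join condition: each staff row is matched to all departments rows instead of just its own

Fix: Specify the join condition linking the foreign key to the parent id

Corrected query:
SELECT c.id, p.name, c.salary FROM departments p JOIN staff c ON c.dept_id = p.id

Result:
id | name        | salary
---+-------------+-------
1  | HR          | 142756
2  | Engineering | 117827
3  | HR          | 80087 
4  | HR          | 117500
5  | Engineering | 52159 
6  | HR          | 47983 
7  | Engineering | 154295
8  | Engineering | 153597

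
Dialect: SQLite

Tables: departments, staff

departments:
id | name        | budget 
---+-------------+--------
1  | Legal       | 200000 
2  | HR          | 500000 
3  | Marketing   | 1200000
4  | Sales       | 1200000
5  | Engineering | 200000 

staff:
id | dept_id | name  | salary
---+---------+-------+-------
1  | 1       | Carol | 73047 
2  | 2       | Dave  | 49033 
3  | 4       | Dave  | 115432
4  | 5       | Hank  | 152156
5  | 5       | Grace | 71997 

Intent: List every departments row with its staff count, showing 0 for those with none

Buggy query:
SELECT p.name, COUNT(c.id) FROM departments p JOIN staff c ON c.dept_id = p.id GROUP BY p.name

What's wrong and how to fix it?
Bug: An inner join excludes parents with zero children

Fix: Switch to LEFT JOIN to retain unmatched parent rows

Corrected query:
SELECT p.name, COUNT(c.id) FROM departments p LEFT JOIN staff c ON c.dept_id = p.id GROUP BY p.name

Result:
name        | COUNT(c.id)
------------+------------
Engineering | 2          
HR          | 1          
Legal       | 1          
Marketing   | 0          
Sales       | 1          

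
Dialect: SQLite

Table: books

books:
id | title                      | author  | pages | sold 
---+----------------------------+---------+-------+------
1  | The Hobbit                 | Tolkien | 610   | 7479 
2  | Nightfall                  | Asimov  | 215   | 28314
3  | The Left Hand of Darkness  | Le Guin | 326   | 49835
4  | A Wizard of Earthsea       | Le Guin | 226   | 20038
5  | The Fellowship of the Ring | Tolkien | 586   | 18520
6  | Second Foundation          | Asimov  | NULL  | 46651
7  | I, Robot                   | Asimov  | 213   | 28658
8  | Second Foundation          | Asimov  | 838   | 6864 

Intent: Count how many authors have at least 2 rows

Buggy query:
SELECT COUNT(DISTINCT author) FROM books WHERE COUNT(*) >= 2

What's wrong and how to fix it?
Bug: WHERE filters individual rows, not groups, so a group-level COUNT is invalid there

Fix: Group first with HAVING COUNT(*) >= 2, then COUNT the resulting groups

Corrected query:
SELECT COUNT(*) FROM (SELECT author FROM books GROUP BY author HAVING COUNT(*) >= 2)

Result:
COUNT(*)
--------
3       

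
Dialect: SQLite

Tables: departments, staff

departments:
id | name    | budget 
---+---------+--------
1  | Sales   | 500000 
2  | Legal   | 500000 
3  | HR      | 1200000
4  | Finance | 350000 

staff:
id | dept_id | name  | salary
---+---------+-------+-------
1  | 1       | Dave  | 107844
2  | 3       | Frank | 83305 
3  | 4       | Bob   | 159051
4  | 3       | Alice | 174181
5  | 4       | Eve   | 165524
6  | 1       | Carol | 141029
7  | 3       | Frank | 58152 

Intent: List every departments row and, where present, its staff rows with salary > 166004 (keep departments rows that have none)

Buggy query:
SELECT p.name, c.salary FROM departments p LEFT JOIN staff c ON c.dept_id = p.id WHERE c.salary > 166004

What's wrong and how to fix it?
Bug: Filtering c.salary in WHERE discards the NULL rows produced by LEFT JOIN, turning it into an inner join

Fix: Put 'c.salary > 166004' in the JOIN's ON clause instead of WHERE

Corrected query:
SELECT p.name, c.salary FROM departments p LEFT JOIN staff c ON c.dept_id = p.id AND c.salary > 166004

Result:
name    | salary
--------+-------
Sales   | NULL  
Legal   | NULL  
HR      | 174181
Finance | NULL  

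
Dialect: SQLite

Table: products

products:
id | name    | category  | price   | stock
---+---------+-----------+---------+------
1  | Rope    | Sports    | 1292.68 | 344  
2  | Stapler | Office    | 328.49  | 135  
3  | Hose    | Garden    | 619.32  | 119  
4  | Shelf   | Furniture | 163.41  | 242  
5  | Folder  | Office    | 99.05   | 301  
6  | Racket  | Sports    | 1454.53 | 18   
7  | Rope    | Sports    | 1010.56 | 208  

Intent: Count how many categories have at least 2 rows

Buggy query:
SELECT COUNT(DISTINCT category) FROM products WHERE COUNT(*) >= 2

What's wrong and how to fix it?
Bug: COUNT(*) cannot appear in WHERE; the per-group count doesn't exist yet

Fix: Use a subquery that GROUPs and filters with HAVING, then count its rows

Corrected query:
SELECT COUNT(*) FROM (SELECT category FROM products GROUP BY category HAVING COUNT(*) >= 2)

Result:
COUNT(*)
--------
2       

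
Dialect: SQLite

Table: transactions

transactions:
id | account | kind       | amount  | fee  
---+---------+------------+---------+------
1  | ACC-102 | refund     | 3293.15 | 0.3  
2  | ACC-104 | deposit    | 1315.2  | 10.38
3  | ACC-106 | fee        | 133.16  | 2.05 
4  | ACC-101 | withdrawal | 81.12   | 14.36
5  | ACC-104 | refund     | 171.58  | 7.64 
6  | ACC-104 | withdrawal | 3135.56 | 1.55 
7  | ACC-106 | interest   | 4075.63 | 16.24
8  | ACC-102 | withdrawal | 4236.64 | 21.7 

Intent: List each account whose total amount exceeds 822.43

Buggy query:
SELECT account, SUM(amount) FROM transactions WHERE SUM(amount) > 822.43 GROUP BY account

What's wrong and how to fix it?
Bug: Aggregate functions cannot appear in a WHERE clause

Fix: Use HAVING (which filters groups after aggregation) instead of WHERE

Corrected query:
SELECT account, SUM(amount) FROM transactions GROUP BY account HAVING SUM(amount) > 822.43

Result:
account | SUM(amount)
--------+------------
ACC-102 | 7529.79    
ACC-104 | 4622.34    
ACC-106 | 4208.79    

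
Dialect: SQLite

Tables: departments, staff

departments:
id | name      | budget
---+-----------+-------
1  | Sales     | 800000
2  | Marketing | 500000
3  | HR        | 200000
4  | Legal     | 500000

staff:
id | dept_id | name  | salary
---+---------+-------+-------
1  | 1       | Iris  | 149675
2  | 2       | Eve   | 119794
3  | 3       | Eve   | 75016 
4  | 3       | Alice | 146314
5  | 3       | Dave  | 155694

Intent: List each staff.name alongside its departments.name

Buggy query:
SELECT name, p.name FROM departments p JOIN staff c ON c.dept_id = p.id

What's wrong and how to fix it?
Bug: Both tables have a 'name' column; the unqualified reference is ambiguous

Fix: Qualify the column with its table alias (c.name)

Corrected query:
SELECT c.name, p.name FROM departments p JOIN staff c ON c.dept_id = p.id

Result:
name  | name     
------+----------
Iris  | Sales    
Eve   | Marketing
Eve   | HR       
Alice | HR       
Dave  | HR       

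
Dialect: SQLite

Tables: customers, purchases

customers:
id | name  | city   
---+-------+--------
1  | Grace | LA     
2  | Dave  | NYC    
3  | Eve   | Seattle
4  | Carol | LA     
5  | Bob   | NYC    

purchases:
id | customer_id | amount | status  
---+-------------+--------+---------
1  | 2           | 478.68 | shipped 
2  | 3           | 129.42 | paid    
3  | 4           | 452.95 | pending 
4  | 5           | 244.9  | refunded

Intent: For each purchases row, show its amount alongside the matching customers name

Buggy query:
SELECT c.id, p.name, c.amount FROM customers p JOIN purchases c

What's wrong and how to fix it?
Bug: JOIN with no ON clause produces a cartesian product; every purchases row pairs with every customers row

Fix: Add ON c.customer_id = p.id to the JOIN

Corrected query:
SELECT c.id, p.name, c.amount FROM customers p JOIN purchases c ON c.customer_id = p.id

Result:
id | name  | amount
---+-------+-------
1  | Dave  | 478.68
2  | Eve   | 129.42
3  | Carol | 452.95
4  | Bob   | 244.9 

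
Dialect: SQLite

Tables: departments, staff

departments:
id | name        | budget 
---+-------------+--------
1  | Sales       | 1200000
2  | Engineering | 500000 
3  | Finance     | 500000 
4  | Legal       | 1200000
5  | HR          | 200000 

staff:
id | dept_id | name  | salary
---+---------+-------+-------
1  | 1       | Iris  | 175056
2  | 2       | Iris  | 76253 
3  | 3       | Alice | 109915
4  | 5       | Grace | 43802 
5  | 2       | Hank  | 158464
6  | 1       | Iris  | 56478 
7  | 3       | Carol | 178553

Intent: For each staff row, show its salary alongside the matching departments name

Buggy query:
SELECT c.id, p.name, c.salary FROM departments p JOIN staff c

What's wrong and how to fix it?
Bug: Missing join condition: each staff row is matched to all departments rows instead of just its own

Fix: Specify the join condition linking the foreign key to the parent id

Corrected query:
SELECT c.id, p.name, c.salary FROM departments p JOIN staff c ON c.dept_id = p.id

Result:
id | name        | salary
---+-------------+-------
1  | Sales       | 175056
2  | Engineering | 76253 
3  | Finance     | 109915
4  | HR          | 43802 
5  | Engineering | 158464
6  | Sales       | 56478 
7  | Finance     | 178553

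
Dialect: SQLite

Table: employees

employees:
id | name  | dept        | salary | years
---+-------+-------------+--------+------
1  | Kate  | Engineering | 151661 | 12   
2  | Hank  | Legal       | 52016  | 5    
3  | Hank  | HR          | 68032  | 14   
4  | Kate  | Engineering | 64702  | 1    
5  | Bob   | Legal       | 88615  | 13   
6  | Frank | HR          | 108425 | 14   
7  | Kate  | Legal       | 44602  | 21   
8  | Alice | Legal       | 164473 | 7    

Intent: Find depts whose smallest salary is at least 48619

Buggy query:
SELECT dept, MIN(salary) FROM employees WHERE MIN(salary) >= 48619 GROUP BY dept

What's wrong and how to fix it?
Bug: MIN() in WHERE is a misuse of aggregate

Fix: Use HAVING for the per-group MIN condition

Corrected query:
SELECT dept, MIN(salary) FROM employees GROUP BY dept HAVING MIN(salary) >= 48619

Result:
dept        | MIN(salary)
------------+------------
Engineering | 64702      
HR          | 68032      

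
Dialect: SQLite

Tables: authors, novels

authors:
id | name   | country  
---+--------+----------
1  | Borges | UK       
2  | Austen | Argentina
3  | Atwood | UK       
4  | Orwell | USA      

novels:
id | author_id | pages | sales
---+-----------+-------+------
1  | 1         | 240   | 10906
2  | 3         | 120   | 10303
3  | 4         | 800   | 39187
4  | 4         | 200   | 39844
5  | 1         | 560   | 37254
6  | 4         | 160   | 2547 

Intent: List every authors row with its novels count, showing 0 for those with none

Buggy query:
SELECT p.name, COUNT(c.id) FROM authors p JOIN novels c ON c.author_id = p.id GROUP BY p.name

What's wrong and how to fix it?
Bug: INNER JOIN drops authors rows that have no matching novels rows

Fix: Switch to LEFT JOIN to retain unmatched parent rows

Corrected query:
SELECT p.name, COUNT(c.id) FROM authors p LEFT JOIN novels c ON c.author_id = p.id GROUP BY p.name

Result:
name   | COUNT(c.id)
-------+------------
Atwood | 1          
Austen | 0          
Borges | 2          
Orwell | 3          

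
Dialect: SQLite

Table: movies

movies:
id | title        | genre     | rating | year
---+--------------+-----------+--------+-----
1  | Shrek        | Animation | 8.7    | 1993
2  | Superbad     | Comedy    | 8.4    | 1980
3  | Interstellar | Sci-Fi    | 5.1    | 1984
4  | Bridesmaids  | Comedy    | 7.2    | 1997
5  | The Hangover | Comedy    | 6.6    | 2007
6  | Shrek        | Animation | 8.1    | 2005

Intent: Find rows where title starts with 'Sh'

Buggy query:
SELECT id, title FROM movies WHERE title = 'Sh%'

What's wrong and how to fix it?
Bug: Wildcards only work with LIKE; '=' treats '%' as a literal character

Fix: Use LIKE for wildcard pattern matching

Corrected query:
SELECT id, title FROM movies WHERE title LIKE 'Sh%'

Result:
id | title
---+------
1  | Shrek
6  | Shrek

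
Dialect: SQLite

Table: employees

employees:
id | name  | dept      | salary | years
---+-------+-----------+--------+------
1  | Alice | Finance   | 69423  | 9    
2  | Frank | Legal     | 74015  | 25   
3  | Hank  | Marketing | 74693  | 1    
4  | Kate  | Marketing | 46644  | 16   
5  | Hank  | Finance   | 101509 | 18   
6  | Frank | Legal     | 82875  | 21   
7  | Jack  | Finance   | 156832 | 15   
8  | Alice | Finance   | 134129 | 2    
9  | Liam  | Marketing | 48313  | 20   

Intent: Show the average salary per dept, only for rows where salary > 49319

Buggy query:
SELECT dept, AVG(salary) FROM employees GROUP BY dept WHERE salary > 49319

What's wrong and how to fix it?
Bug: Row-level WHERE must come before GROUP BY in the clause order

Fix: Place WHERE between FROM and GROUP BY

Corrected query:
SELECT dept, AVG(salary) FROM employees WHERE salary > 49319 GROUP BY dept

Result:
dept      | AVG(salary)
----------+------------
Finance   | 115473.25  
Legal     | 78445      
Marketing | 74693      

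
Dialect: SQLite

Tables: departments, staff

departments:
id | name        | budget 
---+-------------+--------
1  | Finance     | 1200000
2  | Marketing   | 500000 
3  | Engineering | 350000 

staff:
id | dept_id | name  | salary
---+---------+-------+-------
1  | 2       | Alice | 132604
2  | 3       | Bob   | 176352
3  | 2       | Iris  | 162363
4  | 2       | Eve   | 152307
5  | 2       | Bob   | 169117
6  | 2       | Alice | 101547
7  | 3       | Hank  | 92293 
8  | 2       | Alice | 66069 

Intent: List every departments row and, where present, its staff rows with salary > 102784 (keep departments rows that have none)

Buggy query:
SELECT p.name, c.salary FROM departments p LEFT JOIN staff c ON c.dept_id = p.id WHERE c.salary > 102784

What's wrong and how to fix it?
Bug: Filtering c.salary in WHERE discards the NULL rows produced by LEFT JOIN, turning it into an inner join

Fix: Put 'c.salary > 102784' in the JOIN's ON clause instead of WHERE

Corrected query:
SELECT p.name, c.salary FROM departments p LEFT JOIN staff c ON c.dept_id = p.id AND c.salary > 102784

Result:
name        | salary
------------+-------
Finance     | NULL  
Marketing   | 132604
Marketing   | 152307
Marketing   | 162363
Marketing   | 169117
Engineering | 176352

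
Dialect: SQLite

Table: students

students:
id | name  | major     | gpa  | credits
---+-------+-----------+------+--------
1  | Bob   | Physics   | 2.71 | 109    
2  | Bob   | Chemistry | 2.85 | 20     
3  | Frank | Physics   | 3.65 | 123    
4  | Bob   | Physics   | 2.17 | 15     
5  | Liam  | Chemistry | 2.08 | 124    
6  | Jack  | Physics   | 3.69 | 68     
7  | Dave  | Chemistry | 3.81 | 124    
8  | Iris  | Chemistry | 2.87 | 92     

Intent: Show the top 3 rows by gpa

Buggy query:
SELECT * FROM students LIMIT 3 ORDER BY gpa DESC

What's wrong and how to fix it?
Bug: LIMIT must come after ORDER BY

Fix: Swap the clauses: ORDER BY first, then LIMIT

Corrected query:
SELECT * FROM students ORDER BY gpa DESC LIMIT 3

Result:
id | name  | major     | gpa  | credits
---+-------+-----------+------+--------
7  | Dave  | Chemistry | 3.81 | 124    
6  | Jack  | Physics   | 3.69 | 68     
3  | Frank | Physics   | 3.65 | 123    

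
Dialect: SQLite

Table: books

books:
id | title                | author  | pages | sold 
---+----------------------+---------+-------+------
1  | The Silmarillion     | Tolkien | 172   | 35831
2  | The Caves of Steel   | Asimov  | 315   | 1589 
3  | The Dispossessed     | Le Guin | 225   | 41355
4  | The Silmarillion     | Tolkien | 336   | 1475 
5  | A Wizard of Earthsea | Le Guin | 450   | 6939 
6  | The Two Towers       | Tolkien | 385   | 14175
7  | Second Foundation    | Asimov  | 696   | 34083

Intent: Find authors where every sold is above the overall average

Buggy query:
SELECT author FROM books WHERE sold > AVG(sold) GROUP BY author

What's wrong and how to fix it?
Bug: AVG() is an aggregate; it can't sit directly in WHERE

Fix: Compute the overall average in a scalar subquery and compare each group's MIN against it in HAVING

Corrected query:
SELECT author FROM books GROUP BY author HAVING MIN(sold) > (SELECT AVG(sold) FROM books)

Result:
(no rows)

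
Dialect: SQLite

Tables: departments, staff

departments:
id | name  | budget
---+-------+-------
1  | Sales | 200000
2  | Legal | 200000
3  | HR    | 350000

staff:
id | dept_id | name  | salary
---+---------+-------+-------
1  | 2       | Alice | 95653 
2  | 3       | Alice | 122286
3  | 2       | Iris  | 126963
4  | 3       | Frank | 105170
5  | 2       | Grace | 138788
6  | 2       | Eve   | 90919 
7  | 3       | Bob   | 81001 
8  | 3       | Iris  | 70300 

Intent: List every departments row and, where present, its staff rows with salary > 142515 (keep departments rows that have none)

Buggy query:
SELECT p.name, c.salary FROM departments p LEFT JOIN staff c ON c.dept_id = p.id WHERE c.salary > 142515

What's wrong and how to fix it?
Bug: Filtering c.salary in WHERE discards the NULL rows produced by LEFT JOIN, turning it into an inner join

Fix: Put 'c.salary > 142515' in the JOIN's ON clause instead of WHERE

Corrected query:
SELECT p.name, c.salary FROM departments p LEFT JOIN staff c ON c.dept_id = p.id AND c.salary > 142515

Result:
name  | salary
------+-------
Sales | NULL  
Legal | NULL  
HR    | NULL  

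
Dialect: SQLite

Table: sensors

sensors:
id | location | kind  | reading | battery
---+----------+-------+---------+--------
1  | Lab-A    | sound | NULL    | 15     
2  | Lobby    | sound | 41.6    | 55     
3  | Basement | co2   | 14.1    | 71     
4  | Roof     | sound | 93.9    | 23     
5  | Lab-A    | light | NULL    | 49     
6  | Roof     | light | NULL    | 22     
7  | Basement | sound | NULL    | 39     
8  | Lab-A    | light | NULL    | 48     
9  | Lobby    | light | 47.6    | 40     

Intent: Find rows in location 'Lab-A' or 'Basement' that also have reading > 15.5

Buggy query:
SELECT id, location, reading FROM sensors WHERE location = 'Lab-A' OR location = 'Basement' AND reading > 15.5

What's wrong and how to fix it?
Bug: AND binds tighter than OR, so this parses as location = 'Lab-A' OR (location = 'Basement' AND reading > 15.5)

Fix: Group the OR with parentheses (or use IN), then AND the threshold

Corrected query:
SELECT id, location, reading FROM sensors WHERE (location = 'Lab-A' OR location = 'Basement') AND reading > 15.5

Result:
(no rows)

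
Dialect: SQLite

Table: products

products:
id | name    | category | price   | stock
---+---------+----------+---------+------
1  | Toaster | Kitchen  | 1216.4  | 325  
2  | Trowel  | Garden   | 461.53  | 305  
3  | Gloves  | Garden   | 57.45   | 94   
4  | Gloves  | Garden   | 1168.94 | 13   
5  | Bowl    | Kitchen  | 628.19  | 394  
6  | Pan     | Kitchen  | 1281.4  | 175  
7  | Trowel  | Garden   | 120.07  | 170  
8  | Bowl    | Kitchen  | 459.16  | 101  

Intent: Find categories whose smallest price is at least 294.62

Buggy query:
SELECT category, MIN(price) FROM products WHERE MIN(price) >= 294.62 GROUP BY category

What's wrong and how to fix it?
Bug: Aggregates like MIN are computed per group after WHERE runs

Fix: Replace WHERE with HAVING after the GROUP BY

Corrected query:
SELECT category, MIN(price) FROM products GROUP BY category HAVING MIN(price) >= 294.62

Result:
category | MIN(price)
---------+-----------
Kitchen  | 459.16    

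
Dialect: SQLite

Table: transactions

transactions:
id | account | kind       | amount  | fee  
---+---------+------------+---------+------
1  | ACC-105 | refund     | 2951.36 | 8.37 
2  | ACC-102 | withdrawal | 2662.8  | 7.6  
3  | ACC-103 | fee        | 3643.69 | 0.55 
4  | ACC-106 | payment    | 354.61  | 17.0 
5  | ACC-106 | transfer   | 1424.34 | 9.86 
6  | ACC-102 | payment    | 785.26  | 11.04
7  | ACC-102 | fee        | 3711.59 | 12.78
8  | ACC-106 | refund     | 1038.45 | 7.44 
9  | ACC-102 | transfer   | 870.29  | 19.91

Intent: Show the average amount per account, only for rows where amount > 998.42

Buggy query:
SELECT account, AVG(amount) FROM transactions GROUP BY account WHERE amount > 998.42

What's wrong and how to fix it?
Bug: WHERE cannot follow GROUP BY

Fix: Move the WHERE clause before GROUP BY

Corrected query:
SELECT account, AVG(amount) FROM transactions WHERE amount > 998.42 GROUP BY account

Result:
account | AVG(amount)
--------+------------
ACC-102 | 3187.195   
ACC-103 | 3643.69    
ACC-105 | 2951.36    
ACC-106 | 1231.395   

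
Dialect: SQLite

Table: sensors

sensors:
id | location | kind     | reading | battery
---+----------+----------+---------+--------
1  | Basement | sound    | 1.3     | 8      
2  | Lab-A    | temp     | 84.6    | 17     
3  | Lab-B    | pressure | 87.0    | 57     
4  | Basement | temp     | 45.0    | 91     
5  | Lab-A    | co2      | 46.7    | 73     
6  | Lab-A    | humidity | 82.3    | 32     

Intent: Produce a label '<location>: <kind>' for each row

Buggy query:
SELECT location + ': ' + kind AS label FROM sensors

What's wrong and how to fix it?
Bug: '+' is numeric addition; on text columns SQLite converts them to 0 instead of concatenating

Fix: Replace + with || to concatenate text

Corrected query:
SELECT location || ': ' || kind AS label FROM sensors

Result:
label          
---------------
Basement: sound
Lab-A: temp    
Lab-B: pressure
Basement: temp 
Lab-A: co2     
Lab-A: humidity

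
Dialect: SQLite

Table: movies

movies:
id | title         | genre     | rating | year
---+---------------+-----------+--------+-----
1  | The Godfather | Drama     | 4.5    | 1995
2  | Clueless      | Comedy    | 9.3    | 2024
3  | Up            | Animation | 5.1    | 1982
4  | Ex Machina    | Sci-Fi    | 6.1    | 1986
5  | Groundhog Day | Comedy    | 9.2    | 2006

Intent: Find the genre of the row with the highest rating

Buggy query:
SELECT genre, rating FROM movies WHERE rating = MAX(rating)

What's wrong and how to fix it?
Bug: MAX(rating) is an aggregate and cannot be used directly in WHERE

Fix: Use a subquery: WHERE rating = (SELECT MAX(rating) FROM movies)

Corrected query:
SELECT genre, rating FROM movies WHERE rating = (SELECT MAX(rating) FROM movies)

Result:
genre  | rating
-------+-------
Comedy | 9.3   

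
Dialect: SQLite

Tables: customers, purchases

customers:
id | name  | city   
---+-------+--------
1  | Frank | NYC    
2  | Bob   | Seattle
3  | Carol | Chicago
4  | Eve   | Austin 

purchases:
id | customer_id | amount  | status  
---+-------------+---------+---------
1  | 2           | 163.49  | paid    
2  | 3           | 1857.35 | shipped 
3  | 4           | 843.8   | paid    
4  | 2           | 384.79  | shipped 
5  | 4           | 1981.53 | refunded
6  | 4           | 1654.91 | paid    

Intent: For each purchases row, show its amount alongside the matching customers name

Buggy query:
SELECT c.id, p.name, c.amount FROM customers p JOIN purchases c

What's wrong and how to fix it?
Bug: JOIN with no ON clause produces a cartesian product; every purchases row pairs with every customers row

Fix: Add ON c.customer_id = p.id to the JOIN

Corrected query:
SELECT c.id, p.name, c.amount FROM customers p JOIN purchases c ON c.customer_id = p.id

Result:
id | name  | amount 
---+-------+--------
1  | Bob   | 163.49 
2  | Carol | 1857.35
3  | Eve   | 843.8  
4  | Bob   | 384.79 
5  | Eve   | 1981.53
6  | Eve   | 1654.91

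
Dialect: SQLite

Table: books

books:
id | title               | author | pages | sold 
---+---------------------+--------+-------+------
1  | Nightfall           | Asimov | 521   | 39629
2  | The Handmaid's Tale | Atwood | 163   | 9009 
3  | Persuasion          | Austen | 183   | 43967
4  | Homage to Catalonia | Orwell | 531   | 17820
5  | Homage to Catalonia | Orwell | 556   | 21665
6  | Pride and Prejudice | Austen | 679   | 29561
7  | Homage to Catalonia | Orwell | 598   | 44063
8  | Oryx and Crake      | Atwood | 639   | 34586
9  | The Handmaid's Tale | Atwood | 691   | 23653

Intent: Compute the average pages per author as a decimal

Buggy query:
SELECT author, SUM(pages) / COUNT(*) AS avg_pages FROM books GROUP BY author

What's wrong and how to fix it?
Bug: SUM(pages) and COUNT(*) are both integers; the division truncates the fractional part

Fix: Multiply by 1.0 (or CAST to REAL) to force floating-point division

Corrected query:
SELECT author, SUM(pages) * 1.0 / COUNT(*) AS avg_pages FROM books GROUP BY author

Result:
author | avg_pages 
-------+-----------
Asimov | 521       
Atwood | 497.666667
Austen | 431       
Orwell | 561.666667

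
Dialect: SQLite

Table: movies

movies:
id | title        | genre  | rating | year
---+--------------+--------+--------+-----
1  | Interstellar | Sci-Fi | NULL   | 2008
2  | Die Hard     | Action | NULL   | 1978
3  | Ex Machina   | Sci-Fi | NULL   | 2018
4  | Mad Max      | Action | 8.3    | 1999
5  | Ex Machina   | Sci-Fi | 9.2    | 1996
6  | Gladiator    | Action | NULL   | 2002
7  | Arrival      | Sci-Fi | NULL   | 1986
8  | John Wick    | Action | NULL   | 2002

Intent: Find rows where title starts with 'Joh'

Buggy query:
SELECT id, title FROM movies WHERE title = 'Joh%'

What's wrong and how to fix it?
Bug: Wildcards only work with LIKE; '=' treats '%' as a literal character

Fix: Use LIKE for wildcard pattern matching

Corrected query:
SELECT id, title FROM movies WHERE title LIKE 'Joh%'

Result:
id | title    
---+----------
8  | John Wick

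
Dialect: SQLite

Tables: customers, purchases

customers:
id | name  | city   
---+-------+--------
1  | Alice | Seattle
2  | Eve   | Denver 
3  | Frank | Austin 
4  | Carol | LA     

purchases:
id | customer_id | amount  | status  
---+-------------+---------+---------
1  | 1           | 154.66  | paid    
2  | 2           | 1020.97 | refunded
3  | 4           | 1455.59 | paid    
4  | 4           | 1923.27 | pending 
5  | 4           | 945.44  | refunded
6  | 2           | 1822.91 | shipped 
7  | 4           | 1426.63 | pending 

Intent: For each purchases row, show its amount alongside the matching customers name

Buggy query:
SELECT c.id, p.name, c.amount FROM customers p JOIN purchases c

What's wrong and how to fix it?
Bug: JOIN with no ON clause produces a cartesian product; every purchases row pairs with every customers row

Fix: Specify the join condition linking the foreign key to the parent id

Corrected query:
SELECT c.id, p.name, c.amount FROM customers p JOIN purchases c ON c.customer_id = p.id

Result:
id | name  | amount 
---+-------+--------
1  | Alice | 154.66 
2  | Eve   | 1020.97
3  | Carol | 1455.59
4  | Carol | 1923.27
5  | Carol | 945.44 
6  | Eve   | 1822.91
7  | Carol | 1426.63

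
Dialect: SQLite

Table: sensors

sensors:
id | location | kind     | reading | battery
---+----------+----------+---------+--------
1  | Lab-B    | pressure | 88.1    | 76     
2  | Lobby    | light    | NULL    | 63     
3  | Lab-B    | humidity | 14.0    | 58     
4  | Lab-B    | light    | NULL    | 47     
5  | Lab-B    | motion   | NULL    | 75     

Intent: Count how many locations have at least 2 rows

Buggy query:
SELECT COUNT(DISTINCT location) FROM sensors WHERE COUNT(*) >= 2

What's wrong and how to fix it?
Bug: COUNT(*) cannot appear in WHERE; the per-group count doesn't exist yet

Fix: Group first with HAVING COUNT(*) >= 2, then COUNT the resulting groups

Corrected query:
SELECT COUNT(*) FROM (SELECT location FROM sensors GROUP BY location HAVING COUNT(*) >= 2)

Result:
COUNT(*)
--------
1       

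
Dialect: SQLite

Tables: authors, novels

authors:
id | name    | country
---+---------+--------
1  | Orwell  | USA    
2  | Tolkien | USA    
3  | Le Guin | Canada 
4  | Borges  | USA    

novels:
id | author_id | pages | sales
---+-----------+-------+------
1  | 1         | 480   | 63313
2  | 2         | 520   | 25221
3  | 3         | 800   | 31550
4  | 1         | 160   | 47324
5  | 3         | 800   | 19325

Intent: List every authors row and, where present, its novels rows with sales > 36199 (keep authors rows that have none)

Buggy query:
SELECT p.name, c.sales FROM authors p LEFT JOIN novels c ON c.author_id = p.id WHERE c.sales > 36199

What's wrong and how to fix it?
Bug: Filtering c.sales in WHERE discards the NULL rows produced by LEFT JOIN, turning it into an inner join

Fix: Move the right-table condition into the ON clause so unmatched parents are kept

Corrected query:
SELECT p.name, c.sales FROM authors p LEFT JOIN novels c ON c.author_id = p.id AND c.sales > 36199

Result:
name    | sales
--------+------
Orwell  | 47324
Orwell  | 63313
Tolkien | NULL 
Le Guin | NULL 
Borges  | NULL 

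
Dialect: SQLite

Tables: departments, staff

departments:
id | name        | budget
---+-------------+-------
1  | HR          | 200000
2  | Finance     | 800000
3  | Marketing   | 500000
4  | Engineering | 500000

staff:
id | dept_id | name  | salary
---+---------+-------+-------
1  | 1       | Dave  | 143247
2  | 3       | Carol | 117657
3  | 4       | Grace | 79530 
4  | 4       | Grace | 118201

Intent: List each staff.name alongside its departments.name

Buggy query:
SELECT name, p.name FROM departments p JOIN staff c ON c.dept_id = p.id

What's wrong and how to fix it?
Bug: Both tables have a 'name' column; the unqualified reference is ambiguous

Fix: Qualify the column with its table alias (c.name)

Corrected query:
SELECT c.name, p.name FROM departments p JOIN staff c ON c.dept_id = p.id

Result:
name  | name       
------+------------
Dave  | HR         
Carol | Marketing  
Grace | Engineering
Grace | Engineering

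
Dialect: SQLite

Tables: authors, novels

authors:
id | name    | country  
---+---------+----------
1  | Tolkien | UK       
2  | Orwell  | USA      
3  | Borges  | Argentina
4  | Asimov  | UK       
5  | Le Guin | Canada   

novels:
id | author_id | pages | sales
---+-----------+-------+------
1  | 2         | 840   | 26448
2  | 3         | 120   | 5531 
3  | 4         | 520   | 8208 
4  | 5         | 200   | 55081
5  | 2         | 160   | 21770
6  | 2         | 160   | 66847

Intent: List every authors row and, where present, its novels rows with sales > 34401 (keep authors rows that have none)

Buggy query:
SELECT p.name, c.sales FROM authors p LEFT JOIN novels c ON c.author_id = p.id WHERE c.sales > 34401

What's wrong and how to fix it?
Bug: Filtering c.sales in WHERE discards the NULL rows produced by LEFT JOIN, turning it into an inner join

Fix: Move the right-table condition into the ON clause so unmatched parents are kept

Corrected query:
SELECT p.name, c.sales FROM authors p LEFT JOIN novels c ON c.author_id = p.id AND c.sales > 34401

Result:
name    | sales
--------+------
Tolkien | NULL 
Orwell  | 66847
Borges  | NULL 
Asimov  | NULL 
Le Guin | 55081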